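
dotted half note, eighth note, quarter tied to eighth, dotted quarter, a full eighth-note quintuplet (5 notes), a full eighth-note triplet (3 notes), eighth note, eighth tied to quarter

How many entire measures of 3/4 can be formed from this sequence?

3

One bar of 3/4 = 6 eighth notes.
In eighth notes: dotted half note = 6; eighth note = 1; quarter tied to eighth (quarter + eighth) = 3; dotted quarter = 3; a full eighth-note quintuplet (5 notes) (five quintuplet eighths span one half) = 4; a full eighth-note triplet (3 notes) (three triplet eighths span one quarter) = 2; eighth note = 1; eighth tied to quarter (eighth + quarter) = 3.
Altogether 6 + 1 + 3 + 3 + 4 + 2 + 1 + 3 = 23.
23 ÷ 6 = 3 complete bars with 5 left over.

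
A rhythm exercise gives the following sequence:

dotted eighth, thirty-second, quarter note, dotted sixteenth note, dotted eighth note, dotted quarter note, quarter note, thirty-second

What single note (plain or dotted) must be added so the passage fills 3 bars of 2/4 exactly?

3 bars of 2/4 = 48 thirty-second notes.
Each duration in thirty-second notes: dotted eighth = 6; thirty-second = 1; quarter note = 8; dotted sixteenth note = 3; dotted eighth note = 6; dotted quarter note = 12; quarter note = 8; thirty-second = 1.
Sum: 6 + 1 + 8 + 3 + 6 + 12 + 8 + 1 = 45.
Remaining: 48 − 45 = 3 thirty-second notes, which is a dotted sixteenth note.

dotted sixteenth note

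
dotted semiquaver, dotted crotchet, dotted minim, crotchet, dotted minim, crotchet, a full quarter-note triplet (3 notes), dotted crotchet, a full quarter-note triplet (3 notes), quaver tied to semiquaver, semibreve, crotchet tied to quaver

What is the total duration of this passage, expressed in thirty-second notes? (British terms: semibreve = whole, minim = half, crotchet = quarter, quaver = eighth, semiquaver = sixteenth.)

173

Convert each value to thirty-second notes: dotted semiquaver = 3; dotted crotchet = 12; dotted minim = 24; crotchet = 8; dotted minim = 24; crotchet = 8; a full quarter-note triplet (3 notes) (three triplet quarters span one half) = 16; dotted crotchet = 12; a full quarter-note triplet (3 notes) (three triplet quarters span one half) = 16; quaver tied to semiquaver (quaver + semiquaver) = 6; semibreve = 32; crotchet tied to quaver (crotchet + quaver) = 12.
Sum: 3 + 12 + 24 + 8 + 24 + 8 + 16 + 12 + 16 + 6 + 32 + 12 = 173 thirty-second notes.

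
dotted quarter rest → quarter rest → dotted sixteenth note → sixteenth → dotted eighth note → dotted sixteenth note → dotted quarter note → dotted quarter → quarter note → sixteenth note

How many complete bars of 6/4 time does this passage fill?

One bar of 6/4 = 48 thirty-second notes.
Convert each value to thirty-second notes: dotted quarter rest = 12; quarter rest = 8; dotted sixteenth note = 3; sixteenth = 2; dotted eighth note = 6; dotted sixteenth note = 3; dotted quarter note = 12; dotted quarter = 12; quarter note = 8; sixteenth note = 2.
Altogether 12 + 8 + 3 + 2 + 6 + 3 + 12 + 12 + 8 + 2 = 68.
68 ÷ 48 = 1 complete bar with 20 left over.

1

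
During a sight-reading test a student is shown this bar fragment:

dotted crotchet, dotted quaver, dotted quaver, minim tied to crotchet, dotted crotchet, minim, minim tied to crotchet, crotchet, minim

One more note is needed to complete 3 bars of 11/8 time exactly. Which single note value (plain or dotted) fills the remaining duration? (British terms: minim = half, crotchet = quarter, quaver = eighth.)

3 bars of 11/8 = 66 sixteenth notes.
Express everything in sixteenth notes: dotted crotchet = 6; dotted quaver = 3; dotted quaver = 3; minim tied to crotchet (minim + crotchet) = 12; dotted crotchet = 6; minim = 8; minim tied to crotchet (minim + crotchet) = 12; crotchet = 4; minim = 8.
Sum: 6 + 3 + 3 + 12 + 6 + 8 + 12 + 4 + 8 = 62.
Remaining: 66 − 62 = 4 sixteenth notes, which is a quarter note.

quarter note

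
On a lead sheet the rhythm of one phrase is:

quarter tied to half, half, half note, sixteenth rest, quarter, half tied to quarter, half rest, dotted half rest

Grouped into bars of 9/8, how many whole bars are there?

3

One bar of 9/8 = 18 sixteenth notes.
Convert each value to sixteenth notes: quarter tied to half (quarter + half) = 12; half = 8; half note = 8; sixteenth rest = 1; quarter = 4; half tied to quarter (half + quarter) = 12; half rest = 8; dotted half rest = 12.
Sum: 12 + 8 + 8 + 1 + 4 + 12 + 8 + 12 = 65.
65 ÷ 18 = 3 complete bars with 11 left over.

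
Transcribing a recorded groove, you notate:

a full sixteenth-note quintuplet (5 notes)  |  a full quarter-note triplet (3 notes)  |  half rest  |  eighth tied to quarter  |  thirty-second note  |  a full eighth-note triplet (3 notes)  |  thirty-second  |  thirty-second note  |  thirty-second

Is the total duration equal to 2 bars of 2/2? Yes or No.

One bar of 2/2 = 32 thirty-second notes, so 2 bars = 64.
Convert each value to thirty-second notes: a full sixteenth-note quintuplet (5 notes) (five quintuplet sixteenths span one quarter) = 8; a full quarter-note triplet (3 notes) (three triplet quarters span one half) = 16; half rest = 16; eighth tied to quarter (eighth + quarter) = 12; thirty-second note = 1; a full eighth-note triplet (3 notes) (three triplet eighths span one quarter) = 8; thirty-second = 1; thirty-second note = 1; thirty-second = 1.
Sum: 8 + 16 + 16 + 12 + 1 + 8 + 1 + 1 + 1 = 64.
64 equals 64, so the answer is Yes.

Yes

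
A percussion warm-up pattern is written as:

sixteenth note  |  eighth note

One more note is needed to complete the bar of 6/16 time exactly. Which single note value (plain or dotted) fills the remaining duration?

dotted eighth note

The bar of 6/16 = 6 sixteenth notes.
Convert each value to sixteenth notes: sixteenth note = 1; eighth note = 2.
Altogether 1 + 2 = 3.
Remaining: 6 − 3 = 3 sixteenth notes, which is a dotted eighth note.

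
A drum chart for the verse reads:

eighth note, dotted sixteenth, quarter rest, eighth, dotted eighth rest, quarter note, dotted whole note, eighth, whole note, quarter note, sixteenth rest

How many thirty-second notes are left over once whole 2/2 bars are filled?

One bar of 2/2 = 32 thirty-second notes.
Each duration in thirty-second notes: eighth note = 4; dotted sixteenth = 3; quarter rest = 8; eighth = 4; dotted eighth rest = 6; quarter note = 8; dotted whole note = 48; eighth = 4; whole note = 32; quarter note = 8; sixteenth rest = 2.
Total: 4 + 3 + 8 + 4 + 6 + 8 + 48 + 4 + 32 + 8 + 2 = 127.
127 ÷ 32 = 3 complete bars with 31 thirty-second notes remaining.

31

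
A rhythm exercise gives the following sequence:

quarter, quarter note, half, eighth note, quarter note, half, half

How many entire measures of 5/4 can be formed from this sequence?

One bar of 5/4 = 10 eighth notes.
Each duration in eighth notes: quarter = 2; quarter note = 2; half = 4; eighth note = 1; quarter note = 2; half = 4; half = 4.
Altogether 2 + 2 + 4 + 1 + 2 + 4 + 4 = 19.
19 ÷ 10 = 1 complete bar with 9 left over.

1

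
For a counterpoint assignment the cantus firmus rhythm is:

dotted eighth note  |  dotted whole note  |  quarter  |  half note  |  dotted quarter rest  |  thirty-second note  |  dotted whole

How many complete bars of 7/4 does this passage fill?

2

One bar of 7/4 = 56 thirty-second notes.
Express everything in thirty-second notes: dotted eighth note = 6; dotted whole note = 48; quarter = 8; half note = 16; dotted quarter rest = 12; thirty-second note = 1; dotted whole = 48.
Altogether 6 + 48 + 8 + 16 + 12 + 1 + 48 = 139.
139 ÷ 56 = 2 complete bars with 27 left over.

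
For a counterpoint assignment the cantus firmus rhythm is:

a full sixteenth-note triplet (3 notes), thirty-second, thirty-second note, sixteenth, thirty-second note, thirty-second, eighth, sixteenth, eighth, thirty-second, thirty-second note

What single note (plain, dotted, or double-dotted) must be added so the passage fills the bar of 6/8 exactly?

sixteenth note

The bar of 6/8 = 24 thirty-second notes.
Each duration in thirty-second notes: a full sixteenth-note triplet (3 notes) (three triplet sixteenths span one eighth) = 4; thirty-second = 1; thirty-second note = 1; sixteenth = 2; thirty-second note = 1; thirty-second = 1; eighth = 4; sixteenth = 2; eighth = 4; thirty-second = 1; thirty-second note = 1.
Altogether 4 + 1 + 1 + 2 + 1 + 1 + 4 + 2 + 4 + 1 + 1 = 22.
Remaining: 24 − 22 = 2 thirty-second notes, which is a sixteenth note.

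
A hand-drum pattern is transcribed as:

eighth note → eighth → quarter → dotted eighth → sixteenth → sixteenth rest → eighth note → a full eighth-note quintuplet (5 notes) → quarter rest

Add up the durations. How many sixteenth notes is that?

Express everything in sixteenth notes: eighth note = 2; eighth = 2; quarter = 4; dotted eighth = 3; sixteenth = 1; sixteenth rest = 1; eighth note = 2; a full eighth-note quintuplet (5 notes) (five quintuplet eighths span one half) = 8; quarter rest = 4.
Total: 2 + 2 + 4 + 3 + 1 + 1 + 2 + 8 + 4 = 27 sixteenth notes.

27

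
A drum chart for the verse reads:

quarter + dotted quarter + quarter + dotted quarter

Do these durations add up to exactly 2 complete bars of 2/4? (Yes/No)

One bar of 2/4 = 4 eighth notes, so 2 bars = 8.
In eighth notes: quarter = 2; dotted quarter = 3; quarter = 2; dotted quarter = 3.
Sum: 2 + 3 + 2 + 3 = 10.
10 exceeds 8, so the answer is No.

No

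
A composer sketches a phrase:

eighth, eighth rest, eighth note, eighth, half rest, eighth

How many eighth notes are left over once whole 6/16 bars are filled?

One bar of 6/16 = 3 eighth notes.
Express everything in eighth notes: eighth = 1; eighth rest = 1; eighth note = 1; eighth = 1; half rest = 4; eighth = 1.
Adding: 1 + 1 + 1 + 1 + 4 + 1 = 9.
9 ÷ 3 = 3 complete bars with 0 eighth notes remaining.

0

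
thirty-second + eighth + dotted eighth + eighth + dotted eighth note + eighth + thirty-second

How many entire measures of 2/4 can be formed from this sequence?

1

One bar of 2/4 = 16 thirty-second notes.
In thirty-second notes: thirty-second = 1; eighth = 4; dotted eighth = 6; eighth = 4; dotted eighth note = 6; eighth = 4; thirty-second = 1.
Sum: 1 + 4 + 6 + 4 + 6 + 4 + 1 = 26.
26 ÷ 16 = 1 complete bar with 10 left over.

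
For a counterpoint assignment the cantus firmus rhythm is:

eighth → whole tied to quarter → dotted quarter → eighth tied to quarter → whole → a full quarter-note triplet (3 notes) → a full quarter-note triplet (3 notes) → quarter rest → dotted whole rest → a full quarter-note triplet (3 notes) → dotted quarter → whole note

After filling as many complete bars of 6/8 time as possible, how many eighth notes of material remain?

One bar of 6/8 = 6 eighth notes.
Each duration in eighth notes: eighth = 1; whole tied to quarter (whole + quarter) = 10; dotted quarter = 3; eighth tied to quarter (eighth + quarter) = 3; whole = 8; a full quarter-note triplet (3 notes) (three triplet quarters span one half) = 4; a full quarter-note triplet (3 notes) (three triplet quarters span one half) = 4; quarter rest = 2; dotted whole rest = 12; a full quarter-note triplet (3 notes) (three triplet quarters span one half) = 4; dotted quarter = 3; whole note = 8.
Total: 1 + 10 + 3 + 3 + 8 + 4 + 4 + 2 + 12 + 4 + 3 + 8 = 62.
62 ÷ 6 = 10 complete bars with 2 eighth notes remaining.

2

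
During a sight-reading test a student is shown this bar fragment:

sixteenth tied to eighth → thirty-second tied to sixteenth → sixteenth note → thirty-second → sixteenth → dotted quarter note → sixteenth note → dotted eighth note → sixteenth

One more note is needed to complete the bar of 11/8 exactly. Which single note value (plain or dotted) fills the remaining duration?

The bar of 11/8 = 44 thirty-second notes.
In thirty-second notes: sixteenth tied to eighth (sixteenth + eighth) = 6; thirty-second tied to sixteenth (thirty-second + sixteenth) = 3; sixteenth note = 2; thirty-second = 1; sixteenth = 2; dotted quarter note = 12; sixteenth note = 2; dotted eighth note = 6; sixteenth = 2.
Adding: 6 + 3 + 2 + 1 + 2 + 12 + 2 + 6 + 2 = 36.
Remaining: 44 − 36 = 8 thirty-second notes, which is a quarter note.

quarter note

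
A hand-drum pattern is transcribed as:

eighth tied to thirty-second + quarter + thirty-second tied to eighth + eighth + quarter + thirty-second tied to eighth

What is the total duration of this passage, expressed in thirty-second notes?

35

Each duration in thirty-second notes: eighth tied to thirty-second (eighth + thirty-second) = 5; quarter = 8; thirty-second tied to eighth (thirty-second + eighth) = 5; eighth = 4; quarter = 8; thirty-second tied to eighth (thirty-second + eighth) = 5.
Adding: 5 + 8 + 5 + 4 + 8 + 5 = 35 thirty-second notes.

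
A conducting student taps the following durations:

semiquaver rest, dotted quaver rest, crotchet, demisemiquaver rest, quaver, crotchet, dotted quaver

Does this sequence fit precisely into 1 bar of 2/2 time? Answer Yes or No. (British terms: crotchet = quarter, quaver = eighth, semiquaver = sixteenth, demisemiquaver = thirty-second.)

One bar of 2/2 = 32 thirty-second notes.
In thirty-second notes: semiquaver rest = 2; dotted quaver rest = 6; crotchet = 8; demisemiquaver rest = 1; quaver = 4; crotchet = 8; dotted quaver = 6.
Adding: 2 + 6 + 8 + 1 + 4 + 8 + 6 = 35.
35 exceeds 32, so the answer is No.

No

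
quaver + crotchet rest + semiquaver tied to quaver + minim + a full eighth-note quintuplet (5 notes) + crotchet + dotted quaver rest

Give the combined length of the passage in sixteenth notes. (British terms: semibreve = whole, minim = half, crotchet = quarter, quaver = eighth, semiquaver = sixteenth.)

32

Express everything in sixteenth notes: quaver = 2; crotchet rest = 4; semiquaver tied to quaver (semiquaver + quaver) = 3; minim = 8; a full eighth-note quintuplet (5 notes) (five quintuplet eighths span one half) = 8; crotchet = 4; dotted quaver rest = 3.
Altogether 2 + 4 + 3 + 8 + 8 + 4 + 3 = 32 sixteenth notes.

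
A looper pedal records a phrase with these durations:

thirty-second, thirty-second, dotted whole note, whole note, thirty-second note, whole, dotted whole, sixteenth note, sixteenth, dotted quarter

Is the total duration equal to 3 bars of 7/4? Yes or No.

No

One bar of 7/4 = 56 thirty-second notes, so 3 bars = 168.
Convert each value to thirty-second notes: thirty-second = 1; thirty-second = 1; dotted whole note = 48; whole note = 32; thirty-second note = 1; whole = 32; dotted whole = 48; sixteenth note = 2; sixteenth = 2; dotted quarter = 12.
Total: 1 + 1 + 48 + 32 + 1 + 32 + 48 + 2 + 2 + 12 = 179.
179 exceeds 168, so the answer is No.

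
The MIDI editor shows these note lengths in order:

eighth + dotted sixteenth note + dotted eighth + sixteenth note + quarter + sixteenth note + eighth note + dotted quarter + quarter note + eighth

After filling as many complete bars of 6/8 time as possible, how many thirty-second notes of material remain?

5

One bar of 6/8 = 24 thirty-second notes.
Express everything in thirty-second notes: eighth = 4; dotted sixteenth note = 3; dotted eighth = 6; sixteenth note = 2; quarter = 8; sixteenth note = 2; eighth note = 4; dotted quarter = 12; quarter note = 8; eighth = 4.
Adding: 4 + 3 + 6 + 2 + 8 + 2 + 4 + 12 + 8 + 4 = 53.
53 ÷ 24 = 2 complete bars with 5 thirty-second notes remaining.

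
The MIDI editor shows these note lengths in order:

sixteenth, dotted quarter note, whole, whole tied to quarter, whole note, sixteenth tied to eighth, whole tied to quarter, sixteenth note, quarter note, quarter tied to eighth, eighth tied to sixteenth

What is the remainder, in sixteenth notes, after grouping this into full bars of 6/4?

0

One bar of 6/4 = 24 sixteenth notes.
Express everything in sixteenth notes: sixteenth = 1; dotted quarter note = 6; whole = 16; whole tied to quarter (whole + quarter) = 20; whole note = 16; sixteenth tied to eighth (sixteenth + eighth) = 3; whole tied to quarter (whole + quarter) = 20; sixteenth note = 1; quarter note = 4; quarter tied to eighth (quarter + eighth) = 6; eighth tied to sixteenth (eighth + sixteenth) = 3.
Altogether 1 + 6 + 16 + 20 + 16 + 3 + 20 + 1 + 4 + 6 + 3 = 96.
96 ÷ 24 = 4 complete bars with 0 sixteenth notes remaining.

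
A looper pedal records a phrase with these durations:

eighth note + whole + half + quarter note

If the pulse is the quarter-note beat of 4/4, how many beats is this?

One quarter-note beat = 2 eighth notes.
Convert each value to eighth notes: eighth note = 1; whole = 8; half = 4; quarter note = 2.
Altogether 1 + 8 + 4 + 2 = 15.
15 ÷ 2 = 7.5 beats.

7.5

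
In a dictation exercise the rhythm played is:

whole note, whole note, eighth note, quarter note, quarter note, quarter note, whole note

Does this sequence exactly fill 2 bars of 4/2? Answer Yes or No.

One bar of 4/2 = 16 eighth notes, so 2 bars = 32.
Each duration in eighth notes: whole note = 8; whole note = 8; eighth note = 1; quarter note = 2; quarter note = 2; quarter note = 2; whole note = 8.
Adding: 8 + 8 + 1 + 2 + 2 + 2 + 8 = 31.
31 falls short of 32, so the answer is No.

No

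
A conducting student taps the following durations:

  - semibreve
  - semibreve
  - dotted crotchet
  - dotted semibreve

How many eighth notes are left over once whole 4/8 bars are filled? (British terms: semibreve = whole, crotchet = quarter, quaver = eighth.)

One bar of 4/8 = 4 eighth notes.
Convert each value to eighth notes: semibreve = 8; semibreve = 8; dotted crotchet = 3; dotted semibreve = 12.
Sum: 8 + 8 + 3 + 12 = 31.
31 ÷ 4 = 7 complete bars with 3 eighth notes remaining.

3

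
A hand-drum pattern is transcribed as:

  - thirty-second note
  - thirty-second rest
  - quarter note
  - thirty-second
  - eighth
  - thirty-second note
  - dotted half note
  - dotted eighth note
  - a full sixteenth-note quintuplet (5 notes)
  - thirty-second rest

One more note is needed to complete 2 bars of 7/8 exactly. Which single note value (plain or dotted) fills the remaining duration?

thirty-second note

2 bars of 7/8 = 56 thirty-second notes.
Express everything in thirty-second notes: thirty-second note = 1; thirty-second rest = 1; quarter note = 8; thirty-second = 1; eighth = 4; thirty-second note = 1; dotted half note = 24; dotted eighth note = 6; a full sixteenth-note quintuplet (5 notes) (five quintuplet sixteenths span one quarter) = 8; thirty-second rest = 1.
Sum: 1 + 1 + 8 + 1 + 4 + 1 + 24 + 6 + 8 + 1 = 55.
Remaining: 56 − 55 = 1 thirty-second note, which is a thirty-second note.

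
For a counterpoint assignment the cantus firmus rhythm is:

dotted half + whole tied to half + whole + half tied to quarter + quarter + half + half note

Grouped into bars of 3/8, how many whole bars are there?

14

One bar of 3/8 = 3 eighth notes.
Working in eighth notes: dotted half = 6; whole tied to half (whole + half) = 12; whole = 8; half tied to quarter (half + quarter) = 6; quarter = 2; half = 4; half note = 4.
Total: 6 + 12 + 8 + 6 + 2 + 4 + 4 = 42.
42 ÷ 3 = 14 complete bars with 0 left over.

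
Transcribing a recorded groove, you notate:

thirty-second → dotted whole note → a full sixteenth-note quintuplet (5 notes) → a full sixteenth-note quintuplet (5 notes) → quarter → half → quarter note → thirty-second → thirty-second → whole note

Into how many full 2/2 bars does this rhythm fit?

One bar of 2/2 = 32 thirty-second notes.
Express everything in thirty-second notes: thirty-second = 1; dotted whole note = 48; a full sixteenth-note quintuplet (5 notes) (five quintuplet sixteenths span one quarter) = 8; a full sixteenth-note quintuplet (5 notes) (five quintuplet sixteenths span one quarter) = 8; quarter = 8; half = 16; quarter note = 8; thirty-second = 1; thirty-second = 1; whole note = 32.
Sum: 1 + 48 + 8 + 8 + 8 + 16 + 8 + 1 + 1 + 32 = 131.
131 ÷ 32 = 4 complete bars with 3 left over.

4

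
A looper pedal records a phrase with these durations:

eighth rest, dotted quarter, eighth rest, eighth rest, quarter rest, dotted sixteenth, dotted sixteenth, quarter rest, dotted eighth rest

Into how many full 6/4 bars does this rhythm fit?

1

One bar of 6/4 = 48 thirty-second notes.
Working in thirty-second notes: eighth rest = 4; dotted quarter = 12; eighth rest = 4; eighth rest = 4; quarter rest = 8; dotted sixteenth = 3; dotted sixteenth = 3; quarter rest = 8; dotted eighth rest = 6.
Sum: 4 + 12 + 4 + 4 + 8 + 3 + 3 + 8 + 6 = 52.
52 ÷ 48 = 1 complete bar with 4 left over.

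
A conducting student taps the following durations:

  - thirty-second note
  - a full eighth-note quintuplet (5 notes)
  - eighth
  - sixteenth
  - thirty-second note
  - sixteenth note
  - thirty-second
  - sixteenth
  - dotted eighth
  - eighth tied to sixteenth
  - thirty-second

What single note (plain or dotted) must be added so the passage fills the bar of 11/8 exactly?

sixteenth note

The bar of 11/8 = 44 thirty-second notes.
Express everything in thirty-second notes: thirty-second note = 1; a full eighth-note quintuplet (5 notes) (five quintuplet eighths span one half) = 16; eighth = 4; sixteenth = 2; thirty-second note = 1; sixteenth note = 2; thirty-second = 1; sixteenth = 2; dotted eighth = 6; eighth tied to sixteenth (eighth + sixteenth) = 6; thirty-second = 1.
Sum: 1 + 16 + 4 + 2 + 1 + 2 + 1 + 2 + 6 + 6 + 1 = 42.
Remaining: 44 − 42 = 2 thirty-second notes, which is a sixteenth note.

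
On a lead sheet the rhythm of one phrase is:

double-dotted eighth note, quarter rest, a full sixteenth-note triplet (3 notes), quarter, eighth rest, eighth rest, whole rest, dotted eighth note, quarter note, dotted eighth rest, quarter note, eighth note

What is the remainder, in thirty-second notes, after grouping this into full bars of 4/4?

3

One bar of 4/4 = 32 thirty-second notes.
Each duration in thirty-second notes: double-dotted eighth note = 7; quarter rest = 8; a full sixteenth-note triplet (3 notes) (three triplet sixteenths span one eighth) = 4; quarter = 8; eighth rest = 4; eighth rest = 4; whole rest = 32; dotted eighth note = 6; quarter note = 8; dotted eighth rest = 6; quarter note = 8; eighth note = 4.
Altogether 7 + 8 + 4 + 8 + 4 + 4 + 32 + 6 + 8 + 6 + 8 + 4 = 99.
99 ÷ 32 = 3 complete bars with 3 thirty-second notes remaining.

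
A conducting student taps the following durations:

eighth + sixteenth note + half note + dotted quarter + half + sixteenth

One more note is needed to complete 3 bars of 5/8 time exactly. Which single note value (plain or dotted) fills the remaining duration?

3 bars of 5/8 = 30 sixteenth notes.
Each duration in sixteenth notes: eighth = 2; sixteenth note = 1; half note = 8; dotted quarter = 6; half = 8; sixteenth = 1.
Altogether 2 + 1 + 8 + 6 + 8 + 1 = 26.
Remaining: 30 − 26 = 4 sixteenth notes, which is a quarter note.

quarter note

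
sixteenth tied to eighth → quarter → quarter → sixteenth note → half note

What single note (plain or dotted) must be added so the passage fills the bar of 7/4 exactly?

half note

The bar of 7/4 = 28 sixteenth notes.
In sixteenth notes: sixteenth tied to eighth (sixteenth + eighth) = 3; quarter = 4; quarter = 4; sixteenth note = 1; half note = 8.
Altogether 3 + 4 + 4 + 1 + 8 = 20.
Remaining: 28 − 20 = 8 sixteenth notes, which is a half note.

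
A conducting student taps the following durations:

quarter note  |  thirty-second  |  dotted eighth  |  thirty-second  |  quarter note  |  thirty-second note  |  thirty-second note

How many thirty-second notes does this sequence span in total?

26

Convert each value to thirty-second notes: quarter note = 8; thirty-second = 1; dotted eighth = 6; thirty-second = 1; quarter note = 8; thirty-second note = 1; thirty-second note = 1.
Sum: 8 + 1 + 6 + 1 + 8 + 1 + 1 = 26 thirty-second notes.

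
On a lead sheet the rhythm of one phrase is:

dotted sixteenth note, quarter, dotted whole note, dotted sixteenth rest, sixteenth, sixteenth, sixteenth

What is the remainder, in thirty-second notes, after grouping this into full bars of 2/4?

One bar of 2/4 = 16 thirty-second notes.
Express everything in thirty-second notes: dotted sixteenth note = 3; quarter = 8; dotted whole note = 48; dotted sixteenth rest = 3; sixteenth = 2; sixteenth = 2; sixteenth = 2.
Altogether 3 + 8 + 48 + 3 + 2 + 2 + 2 = 68.
68 ÷ 16 = 4 complete bars with 4 thirty-second notes remaining.

4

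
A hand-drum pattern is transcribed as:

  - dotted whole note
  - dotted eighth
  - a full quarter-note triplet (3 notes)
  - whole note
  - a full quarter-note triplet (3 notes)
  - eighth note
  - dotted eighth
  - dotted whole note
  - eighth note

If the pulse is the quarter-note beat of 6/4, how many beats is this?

One quarter-note beat = 4 sixteenth notes.
Working in sixteenth notes: dotted whole note = 24; dotted eighth = 3; a full quarter-note triplet (3 notes) (three triplet quarters span one half) = 8; whole note = 16; a full quarter-note triplet (3 notes) (three triplet quarters span one half) = 8; eighth note = 2; dotted eighth = 3; dotted whole note = 24; eighth note = 2.
Adding: 24 + 3 + 8 + 16 + 8 + 2 + 3 + 24 + 2 = 90.
90 ÷ 4 = 22.5 beats.

22.5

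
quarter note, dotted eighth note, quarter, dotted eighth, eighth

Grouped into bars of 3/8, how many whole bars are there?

One bar of 3/8 = 6 sixteenth notes.
Convert each value to sixteenth notes: quarter note = 4; dotted eighth note = 3; quarter = 4; dotted eighth = 3; eighth = 2.
Adding: 4 + 3 + 4 + 3 + 2 = 16.
16 ÷ 6 = 2 complete bars with 4 left over.

2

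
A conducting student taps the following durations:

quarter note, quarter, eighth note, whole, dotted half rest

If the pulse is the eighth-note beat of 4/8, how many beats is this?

19

One eighth-note beat = 2 sixteenth notes.
Each duration in sixteenth notes: quarter note = 4; quarter = 4; eighth note = 2; whole = 16; dotted half rest = 12.
Sum: 4 + 4 + 2 + 16 + 12 = 38.
38 ÷ 2 = 19 beats.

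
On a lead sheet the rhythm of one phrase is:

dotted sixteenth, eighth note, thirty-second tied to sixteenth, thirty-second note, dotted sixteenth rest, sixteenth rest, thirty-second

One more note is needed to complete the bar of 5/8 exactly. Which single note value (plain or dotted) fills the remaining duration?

The bar of 5/8 = 20 thirty-second notes.
Each duration in thirty-second notes: dotted sixteenth = 3; eighth note = 4; thirty-second tied to sixteenth (thirty-second + sixteenth) = 3; thirty-second note = 1; dotted sixteenth rest = 3; sixteenth rest = 2; thirty-second = 1.
Altogether 3 + 4 + 3 + 1 + 3 + 2 + 1 = 17.
Remaining: 20 − 17 = 3 thirty-second notes, which is a dotted sixteenth note.

dotted sixteenth note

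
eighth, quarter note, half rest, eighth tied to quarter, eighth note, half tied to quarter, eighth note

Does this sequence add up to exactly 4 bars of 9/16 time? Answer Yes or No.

One bar of 9/16 = 9 sixteenth notes, so 4 bars = 36.
Express everything in sixteenth notes: eighth = 2; quarter note = 4; half rest = 8; eighth tied to quarter (eighth + quarter) = 6; eighth note = 2; half tied to quarter (half + quarter) = 12; eighth note = 2.
Adding: 2 + 4 + 8 + 6 + 2 + 12 + 2 = 36.
36 equals 36, so the answer is Yes.

Yes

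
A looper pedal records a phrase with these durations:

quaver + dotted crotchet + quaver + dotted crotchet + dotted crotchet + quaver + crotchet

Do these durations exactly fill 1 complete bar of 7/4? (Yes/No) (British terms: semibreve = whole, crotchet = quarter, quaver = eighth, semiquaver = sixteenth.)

One bar of 7/4 = 14 eighth notes.
Convert each value to eighth notes: quaver = 1; dotted crotchet = 3; quaver = 1; dotted crotchet = 3; dotted crotchet = 3; quaver = 1; crotchet = 2.
Total: 1 + 3 + 1 + 3 + 3 + 1 + 2 = 14.
14 equals 14, so the answer is Yes.

Yes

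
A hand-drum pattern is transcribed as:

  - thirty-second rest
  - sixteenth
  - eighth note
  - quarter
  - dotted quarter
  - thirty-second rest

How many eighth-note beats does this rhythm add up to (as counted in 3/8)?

7

One eighth-note beat = 4 thirty-second notes.
Express everything in thirty-second notes: thirty-second rest = 1; sixteenth = 2; eighth note = 4; quarter = 8; dotted quarter = 12; thirty-second rest = 1.
Total: 1 + 2 + 4 + 8 + 12 + 1 = 28.
28 ÷ 4 = 7 beats.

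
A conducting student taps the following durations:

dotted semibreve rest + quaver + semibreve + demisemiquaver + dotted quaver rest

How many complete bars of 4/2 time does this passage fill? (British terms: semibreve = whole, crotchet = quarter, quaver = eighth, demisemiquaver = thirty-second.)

1

One bar of 4/2 = 64 thirty-second notes.
Convert each value to thirty-second notes: dotted semibreve rest = 48; quaver = 4; semibreve = 32; demisemiquaver = 1; dotted quaver rest = 6.
Sum: 48 + 4 + 32 + 1 + 6 = 91.
91 ÷ 64 = 1 complete bar with 27 left over.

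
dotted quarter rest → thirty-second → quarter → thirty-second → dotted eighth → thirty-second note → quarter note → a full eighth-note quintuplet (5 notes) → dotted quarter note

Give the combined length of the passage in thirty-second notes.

65

Convert each value to thirty-second notes: dotted quarter rest = 12; thirty-second = 1; quarter = 8; thirty-second = 1; dotted eighth = 6; thirty-second note = 1; quarter note = 8; a full eighth-note quintuplet (5 notes) (five quintuplet eighths span one half) = 16; dotted quarter note = 12.
Total: 12 + 1 + 8 + 1 + 6 + 1 + 8 + 16 + 12 = 65 thirty-second notes.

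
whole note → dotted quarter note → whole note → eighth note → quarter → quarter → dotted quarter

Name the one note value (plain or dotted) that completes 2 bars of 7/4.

eighth note

2 bars of 7/4 = 28 eighth notes.
Each duration in eighth notes: whole note = 8; dotted quarter note = 3; whole note = 8; eighth note = 1; quarter = 2; quarter = 2; dotted quarter = 3.
Sum: 8 + 3 + 8 + 1 + 2 + 2 + 3 = 27.
Remaining: 28 − 27 = 1 eighth note, which is a eighth note.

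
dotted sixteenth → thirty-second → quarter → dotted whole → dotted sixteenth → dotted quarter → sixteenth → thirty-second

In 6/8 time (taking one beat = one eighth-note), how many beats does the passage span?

One eighth-note beat = 4 thirty-second notes.
Convert each value to thirty-second notes: dotted sixteenth = 3; thirty-second = 1; quarter = 8; dotted whole = 48; dotted sixteenth = 3; dotted quarter = 12; sixteenth = 2; thirty-second = 1.
Total: 3 + 1 + 8 + 48 + 3 + 12 + 2 + 1 = 78.
78 ÷ 4 = 19.5 beats.

19.5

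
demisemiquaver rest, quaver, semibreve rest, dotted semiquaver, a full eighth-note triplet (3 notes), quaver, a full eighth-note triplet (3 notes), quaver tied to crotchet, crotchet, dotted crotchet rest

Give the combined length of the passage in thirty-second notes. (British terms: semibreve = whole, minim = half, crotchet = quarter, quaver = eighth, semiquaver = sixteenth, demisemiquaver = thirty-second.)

92

In thirty-second notes: demisemiquaver rest = 1; quaver = 4; semibreve rest = 32; dotted semiquaver = 3; a full eighth-note triplet (3 notes) (three triplet eighths span one quarter) = 8; quaver = 4; a full eighth-note triplet (3 notes) (three triplet eighths span one quarter) = 8; quaver tied to crotchet (quaver + crotchet) = 12; crotchet = 8; dotted crotchet rest = 12.
Sum: 1 + 4 + 32 + 3 + 8 + 4 + 8 + 12 + 8 + 12 = 92 thirty-second notes.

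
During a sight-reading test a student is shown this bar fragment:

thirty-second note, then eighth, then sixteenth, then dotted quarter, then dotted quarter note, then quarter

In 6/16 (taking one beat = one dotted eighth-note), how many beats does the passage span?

One dotted eighth-note beat = 6 thirty-second notes.
In thirty-second notes: thirty-second note = 1; eighth = 4; sixteenth = 2; dotted quarter = 12; dotted quarter note = 12; quarter = 8.
Adding: 1 + 4 + 2 + 12 + 12 + 8 = 39.
39 ÷ 6 = 6.5 beats.

6.5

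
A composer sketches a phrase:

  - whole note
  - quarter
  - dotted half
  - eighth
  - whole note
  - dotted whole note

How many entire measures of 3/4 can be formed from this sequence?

6

One bar of 3/4 = 6 eighth notes.
Each duration in eighth notes: whole note = 8; quarter = 2; dotted half = 6; eighth = 1; whole note = 8; dotted whole note = 12.
Adding: 8 + 2 + 6 + 1 + 8 + 12 = 37.
37 ÷ 6 = 6 complete bars with 1 left over.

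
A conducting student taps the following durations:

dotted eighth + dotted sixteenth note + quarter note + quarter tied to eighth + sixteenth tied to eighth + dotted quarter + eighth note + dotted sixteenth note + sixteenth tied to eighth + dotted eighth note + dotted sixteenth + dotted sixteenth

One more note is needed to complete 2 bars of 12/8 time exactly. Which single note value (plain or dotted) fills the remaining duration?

dotted half note

2 bars of 12/8 = 96 thirty-second notes.
Each duration in thirty-second notes: dotted eighth = 6; dotted sixteenth note = 3; quarter note = 8; quarter tied to eighth (quarter + eighth) = 12; sixteenth tied to eighth (sixteenth + eighth) = 6; dotted quarter = 12; eighth note = 4; dotted sixteenth note = 3; sixteenth tied to eighth (sixteenth + eighth) = 6; dotted eighth note = 6; dotted sixteenth = 3; dotted sixteenth = 3.
Total: 6 + 3 + 8 + 12 + 6 + 12 + 4 + 3 + 6 + 6 + 3 + 3 = 72.
Remaining: 96 − 72 = 24 thirty-second notes, which is a dotted half note.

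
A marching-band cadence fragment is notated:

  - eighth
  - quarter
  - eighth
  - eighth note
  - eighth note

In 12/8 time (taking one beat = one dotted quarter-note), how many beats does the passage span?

One dotted quarter-note beat = 3 eighth notes.
Working in eighth notes: eighth = 1; quarter = 2; eighth = 1; eighth note = 1; eighth note = 1.
Sum: 1 + 2 + 1 + 1 + 1 = 6.
6 ÷ 3 = 2 beats.

2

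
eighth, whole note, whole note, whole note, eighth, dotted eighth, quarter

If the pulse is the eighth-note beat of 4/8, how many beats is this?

One eighth-note beat = 2 sixteenth notes.
Working in sixteenth notes: eighth = 2; whole note = 16; whole note = 16; whole note = 16; eighth = 2; dotted eighth = 3; quarter = 4.
Adding: 2 + 16 + 16 + 16 + 2 + 3 + 4 = 59.
59 ÷ 2 = 29.5 beats.

29.5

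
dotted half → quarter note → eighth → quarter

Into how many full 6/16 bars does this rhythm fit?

3

One bar of 6/16 = 3 eighth notes.
Convert each value to eighth notes: dotted half = 6; quarter note = 2; eighth = 1; quarter = 2.
Total: 6 + 2 + 1 + 2 = 11.
11 ÷ 3 = 3 complete bars with 2 left over.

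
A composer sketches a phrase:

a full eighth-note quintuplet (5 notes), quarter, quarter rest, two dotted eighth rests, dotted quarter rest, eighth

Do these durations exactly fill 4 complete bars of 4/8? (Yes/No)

One bar of 4/8 = 8 sixteenth notes, so 4 bars = 32.
Working in sixteenth notes: a full eighth-note quintuplet (5 notes) (five quintuplet eighths span one half) = 8; quarter = 4; quarter rest = 4; dotted eighth rest = 3; dotted eighth rest = 3; dotted quarter rest = 6; eighth = 2.
Sum: 8 + 4 + 4 + 3 + 3 + 6 + 2 = 30.
30 falls short of 32, so the answer is No.

No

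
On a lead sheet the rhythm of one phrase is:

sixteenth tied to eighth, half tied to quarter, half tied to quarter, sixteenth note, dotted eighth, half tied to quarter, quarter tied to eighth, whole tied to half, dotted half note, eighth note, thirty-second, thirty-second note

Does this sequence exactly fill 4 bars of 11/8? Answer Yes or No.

One bar of 11/8 = 44 thirty-second notes, so 4 bars = 176.
Each duration in thirty-second notes: sixteenth tied to eighth (sixteenth + eighth) = 6; half tied to quarter (half + quarter) = 24; half tied to quarter (half + quarter) = 24; sixteenth note = 2; dotted eighth = 6; half tied to quarter (half + quarter) = 24; quarter tied to eighth (quarter + eighth) = 12; whole tied to half (whole + half) = 48; dotted half note = 24; eighth note = 4; thirty-second = 1; thirty-second note = 1.
Adding: 6 + 24 + 24 + 2 + 6 + 24 + 12 + 48 + 24 + 4 + 1 + 1 = 176.
176 equals 176, so the answer is Yes.

Yes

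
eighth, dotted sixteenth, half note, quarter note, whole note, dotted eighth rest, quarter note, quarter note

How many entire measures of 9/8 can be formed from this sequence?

2

One bar of 9/8 = 36 thirty-second notes.
Each duration in thirty-second notes: eighth = 4; dotted sixteenth = 3; half note = 16; quarter note = 8; whole note = 32; dotted eighth rest = 6; quarter note = 8; quarter note = 8.
Total: 4 + 3 + 16 + 8 + 32 + 6 + 8 + 8 = 85.
85 ÷ 36 = 2 complete bars with 13 left over.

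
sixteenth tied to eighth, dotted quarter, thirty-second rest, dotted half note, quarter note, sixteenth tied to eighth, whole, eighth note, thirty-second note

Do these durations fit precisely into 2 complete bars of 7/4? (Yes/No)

One bar of 7/4 = 56 thirty-second notes, so 2 bars = 112.
Express everything in thirty-second notes: sixteenth tied to eighth (sixteenth + eighth) = 6; dotted quarter = 12; thirty-second rest = 1; dotted half note = 24; quarter note = 8; sixteenth tied to eighth (sixteenth + eighth) = 6; whole = 32; eighth note = 4; thirty-second note = 1.
Sum: 6 + 12 + 1 + 24 + 8 + 6 + 32 + 4 + 1 = 94.
94 falls short of 112, so the answer is No.

No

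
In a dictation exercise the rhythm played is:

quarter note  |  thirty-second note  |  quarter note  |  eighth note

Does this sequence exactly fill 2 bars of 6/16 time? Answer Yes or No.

No

One bar of 6/16 = 12 thirty-second notes, so 2 bars = 24.
Working in thirty-second notes: quarter note = 8; thirty-second note = 1; quarter note = 8; eighth note = 4.
Total: 8 + 1 + 8 + 4 = 21.
21 falls short of 24, so the answer is No.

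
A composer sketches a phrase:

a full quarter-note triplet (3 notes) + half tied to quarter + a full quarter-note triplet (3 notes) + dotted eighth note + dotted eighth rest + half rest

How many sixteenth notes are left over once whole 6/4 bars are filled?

One bar of 6/4 = 24 sixteenth notes.
In sixteenth notes: a full quarter-note triplet (3 notes) (three triplet quarters span one half) = 8; half tied to quarter (half + quarter) = 12; a full quarter-note triplet (3 notes) (three triplet quarters span one half) = 8; dotted eighth note = 3; dotted eighth rest = 3; half rest = 8.
Total: 8 + 12 + 8 + 3 + 3 + 8 = 42.
42 ÷ 24 = 1 complete bar with 18 sixteenth notes remaining.

18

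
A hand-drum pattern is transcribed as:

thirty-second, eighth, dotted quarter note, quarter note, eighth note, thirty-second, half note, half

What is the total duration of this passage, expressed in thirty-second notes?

62

In thirty-second notes: thirty-second = 1; eighth = 4; dotted quarter note = 12; quarter note = 8; eighth note = 4; thirty-second = 1; half note = 16; half = 16.
Sum: 1 + 4 + 12 + 8 + 4 + 1 + 16 + 16 = 62 thirty-second notes.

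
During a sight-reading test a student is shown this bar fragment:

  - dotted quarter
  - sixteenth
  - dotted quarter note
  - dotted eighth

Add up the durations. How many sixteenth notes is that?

16

Express everything in sixteenth notes: dotted quarter = 6; sixteenth = 1; dotted quarter note = 6; dotted eighth = 3.
Altogether 6 + 1 + 6 + 3 = 16 sixteenth notes.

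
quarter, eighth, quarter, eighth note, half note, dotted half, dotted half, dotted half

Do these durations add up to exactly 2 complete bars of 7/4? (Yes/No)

One bar of 7/4 = 14 eighth notes, so 2 bars = 28.
Each duration in eighth notes: quarter = 2; eighth = 1; quarter = 2; eighth note = 1; half note = 4; dotted half = 6; dotted half = 6; dotted half = 6.
Total: 2 + 1 + 2 + 1 + 4 + 6 + 6 + 6 = 28.
28 equals 28, so the answer is Yes.

Yes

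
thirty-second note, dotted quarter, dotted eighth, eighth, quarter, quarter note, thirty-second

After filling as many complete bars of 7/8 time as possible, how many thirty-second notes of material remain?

12

One bar of 7/8 = 28 thirty-second notes.
Each duration in thirty-second notes: thirty-second note = 1; dotted quarter = 12; dotted eighth = 6; eighth = 4; quarter = 8; quarter note = 8; thirty-second = 1.
Total: 1 + 12 + 6 + 4 + 8 + 8 + 1 = 40.
40 ÷ 28 = 1 complete bar with 12 thirty-second notes remaining.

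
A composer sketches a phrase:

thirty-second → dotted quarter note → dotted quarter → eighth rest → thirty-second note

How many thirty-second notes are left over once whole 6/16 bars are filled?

6

One bar of 6/16 = 12 thirty-second notes.
Express everything in thirty-second notes: thirty-second = 1; dotted quarter note = 12; dotted quarter = 12; eighth rest = 4; thirty-second note = 1.
Adding: 1 + 12 + 12 + 4 + 1 = 30.
30 ÷ 12 = 2 complete bars with 6 thirty-second notes remaining.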